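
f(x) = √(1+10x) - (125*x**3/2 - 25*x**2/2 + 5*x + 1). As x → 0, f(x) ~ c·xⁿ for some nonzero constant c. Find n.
4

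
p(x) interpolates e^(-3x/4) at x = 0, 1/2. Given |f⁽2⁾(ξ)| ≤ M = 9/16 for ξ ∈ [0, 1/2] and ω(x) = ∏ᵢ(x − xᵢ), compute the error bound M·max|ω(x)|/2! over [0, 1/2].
9/512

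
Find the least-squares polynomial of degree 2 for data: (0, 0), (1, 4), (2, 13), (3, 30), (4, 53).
6/35 + (2/35)x + (23/7)x²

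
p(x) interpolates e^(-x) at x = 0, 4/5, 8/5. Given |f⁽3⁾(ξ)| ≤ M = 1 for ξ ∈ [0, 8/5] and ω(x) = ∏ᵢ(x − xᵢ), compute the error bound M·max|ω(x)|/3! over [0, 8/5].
64*sqrt(3)/3375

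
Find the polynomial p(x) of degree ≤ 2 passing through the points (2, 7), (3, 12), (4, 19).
x**2 + 3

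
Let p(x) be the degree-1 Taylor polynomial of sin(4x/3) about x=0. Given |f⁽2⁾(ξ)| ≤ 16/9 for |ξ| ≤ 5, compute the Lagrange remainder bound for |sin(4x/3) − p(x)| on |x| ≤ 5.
200/9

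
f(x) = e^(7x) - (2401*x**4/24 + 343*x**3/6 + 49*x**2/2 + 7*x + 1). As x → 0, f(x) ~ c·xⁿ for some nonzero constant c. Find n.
5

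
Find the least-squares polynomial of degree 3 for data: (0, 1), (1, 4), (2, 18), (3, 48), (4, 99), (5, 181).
53/63 + (155/189)x + (431/252)x² + (115/108)x³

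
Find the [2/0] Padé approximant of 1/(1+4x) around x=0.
16*x**2 - 4*x + 1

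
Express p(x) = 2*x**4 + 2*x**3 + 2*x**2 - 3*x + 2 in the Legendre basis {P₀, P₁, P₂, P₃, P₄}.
(46/15)P₀ + (-9/5)P₁ + (52/21)P₂ + (4/5)P₃ + (16/35)P₄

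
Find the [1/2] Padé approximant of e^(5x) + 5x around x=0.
(185*x/21 + 1)/(-25*x**2/42 - 25*x/21 + 1)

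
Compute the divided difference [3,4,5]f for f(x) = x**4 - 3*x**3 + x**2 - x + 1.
62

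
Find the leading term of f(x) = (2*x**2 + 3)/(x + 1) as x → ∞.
2*x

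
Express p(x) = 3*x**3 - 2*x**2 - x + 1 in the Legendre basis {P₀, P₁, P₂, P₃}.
(1/3)P₀ + (4/5)P₁ + (-4/3)P₂ + (6/5)P₃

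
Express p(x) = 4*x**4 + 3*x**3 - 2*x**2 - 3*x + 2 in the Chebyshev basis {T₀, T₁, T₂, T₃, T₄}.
(5/2)T₀ + (-3/4)T₁ + T₂ + (3/4)T₃ + (1/2)T₄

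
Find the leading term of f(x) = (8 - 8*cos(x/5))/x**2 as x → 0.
4/25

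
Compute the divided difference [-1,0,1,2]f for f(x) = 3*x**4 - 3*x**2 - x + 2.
6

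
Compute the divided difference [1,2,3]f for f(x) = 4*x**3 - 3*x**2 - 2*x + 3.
21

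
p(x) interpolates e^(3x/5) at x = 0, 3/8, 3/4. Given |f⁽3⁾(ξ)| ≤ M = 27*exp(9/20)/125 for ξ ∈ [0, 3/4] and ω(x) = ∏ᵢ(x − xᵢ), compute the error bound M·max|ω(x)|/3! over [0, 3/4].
27*sqrt(3)*exp(9/20)/64000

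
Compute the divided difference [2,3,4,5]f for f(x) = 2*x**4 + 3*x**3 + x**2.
31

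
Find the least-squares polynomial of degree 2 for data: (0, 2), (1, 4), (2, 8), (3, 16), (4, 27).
15/7 + (-3/35)x + (11/7)x²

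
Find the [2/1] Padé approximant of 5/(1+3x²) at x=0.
5 - 15*x**2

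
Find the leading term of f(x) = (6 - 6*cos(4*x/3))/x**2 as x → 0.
16/3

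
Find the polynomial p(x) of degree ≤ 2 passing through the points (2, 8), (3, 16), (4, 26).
x**2 + 3*x - 2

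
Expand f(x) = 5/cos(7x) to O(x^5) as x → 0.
5 + 245*x**2/2 + 60025*x**4/24 + O(x**5)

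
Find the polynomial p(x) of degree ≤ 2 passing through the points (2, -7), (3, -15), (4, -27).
-2*x**2 + 2*x - 3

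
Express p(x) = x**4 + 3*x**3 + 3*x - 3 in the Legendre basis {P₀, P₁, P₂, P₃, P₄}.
(-14/5)P₀ + (24/5)P₁ + (4/7)P₂ + (6/5)P₃ + (8/35)P₄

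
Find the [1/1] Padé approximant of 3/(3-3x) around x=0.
1/(1 - x)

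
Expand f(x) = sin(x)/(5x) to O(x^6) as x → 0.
1/5 - x**2/30 + x**4/600 + O(x**6)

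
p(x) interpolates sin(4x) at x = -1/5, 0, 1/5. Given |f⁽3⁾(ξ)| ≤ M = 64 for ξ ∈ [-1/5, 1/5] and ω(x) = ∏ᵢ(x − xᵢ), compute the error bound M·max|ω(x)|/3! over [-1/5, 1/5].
64*sqrt(3)/3375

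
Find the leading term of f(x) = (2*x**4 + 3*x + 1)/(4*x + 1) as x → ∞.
x**3/2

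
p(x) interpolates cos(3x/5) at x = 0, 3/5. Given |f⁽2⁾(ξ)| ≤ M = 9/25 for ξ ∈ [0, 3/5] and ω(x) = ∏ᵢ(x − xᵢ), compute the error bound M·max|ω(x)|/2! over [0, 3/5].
81/5000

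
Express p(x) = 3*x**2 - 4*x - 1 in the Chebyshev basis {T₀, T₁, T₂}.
(1/2)T₀ + (-4)T₁ + (3/2)T₂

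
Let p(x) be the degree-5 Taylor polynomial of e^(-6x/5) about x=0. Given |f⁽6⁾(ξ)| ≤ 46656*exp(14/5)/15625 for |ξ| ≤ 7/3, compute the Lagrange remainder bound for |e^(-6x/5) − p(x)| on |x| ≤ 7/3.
470596*exp(14/5)/703125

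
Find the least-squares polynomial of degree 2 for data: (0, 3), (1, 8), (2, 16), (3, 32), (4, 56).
25/7 + (-1/7)x + (23/7)x²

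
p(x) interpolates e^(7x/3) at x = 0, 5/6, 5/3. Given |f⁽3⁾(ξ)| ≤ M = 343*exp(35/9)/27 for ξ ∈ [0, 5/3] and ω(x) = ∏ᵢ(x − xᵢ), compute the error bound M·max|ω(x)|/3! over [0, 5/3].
42875*sqrt(3)*exp(35/9)/157464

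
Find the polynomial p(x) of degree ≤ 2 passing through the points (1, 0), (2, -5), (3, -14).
-2*x**2 + x + 1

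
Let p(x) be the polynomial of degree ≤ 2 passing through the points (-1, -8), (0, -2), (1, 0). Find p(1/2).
-1/2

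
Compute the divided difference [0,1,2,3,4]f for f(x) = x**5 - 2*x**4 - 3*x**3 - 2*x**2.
8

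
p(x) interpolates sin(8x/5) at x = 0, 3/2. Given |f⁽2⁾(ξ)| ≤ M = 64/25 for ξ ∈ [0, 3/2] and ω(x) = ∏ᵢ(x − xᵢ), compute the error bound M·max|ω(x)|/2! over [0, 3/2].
18/25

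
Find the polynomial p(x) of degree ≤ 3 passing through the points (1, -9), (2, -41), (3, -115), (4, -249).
-3*x**3 - 3*x**2 - 2*x - 1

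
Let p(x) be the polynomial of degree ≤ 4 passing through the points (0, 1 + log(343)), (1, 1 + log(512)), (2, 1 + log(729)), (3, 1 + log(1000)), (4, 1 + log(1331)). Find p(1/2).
1 + log(1024*11**(113/128)*sqrt(2)*3**(23/32)*5**(21/32)*7**(105/128)/891)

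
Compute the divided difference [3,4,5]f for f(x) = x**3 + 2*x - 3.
12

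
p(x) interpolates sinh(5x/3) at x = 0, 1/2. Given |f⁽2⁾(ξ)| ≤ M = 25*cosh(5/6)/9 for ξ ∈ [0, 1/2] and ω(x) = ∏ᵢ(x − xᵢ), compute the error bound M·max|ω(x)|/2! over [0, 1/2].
25*cosh(5/6)/288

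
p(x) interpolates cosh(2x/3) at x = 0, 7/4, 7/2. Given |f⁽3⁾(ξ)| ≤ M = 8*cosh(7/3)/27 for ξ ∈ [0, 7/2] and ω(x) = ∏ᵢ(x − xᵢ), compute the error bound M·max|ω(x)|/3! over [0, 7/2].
343*sqrt(3)*cosh(7/3)/5832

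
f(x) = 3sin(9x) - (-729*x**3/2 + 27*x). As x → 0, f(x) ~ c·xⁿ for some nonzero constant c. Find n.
5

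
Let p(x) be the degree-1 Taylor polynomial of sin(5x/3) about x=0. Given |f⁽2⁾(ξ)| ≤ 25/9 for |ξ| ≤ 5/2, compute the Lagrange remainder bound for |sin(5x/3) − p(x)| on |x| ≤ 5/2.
625/72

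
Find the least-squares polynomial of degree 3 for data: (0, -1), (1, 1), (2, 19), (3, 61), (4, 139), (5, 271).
-85/63 + (206/189)x + (25/126)x² + (113/54)x³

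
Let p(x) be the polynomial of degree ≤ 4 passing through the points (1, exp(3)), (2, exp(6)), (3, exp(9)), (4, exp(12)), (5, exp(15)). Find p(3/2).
(-5*exp(12) - 70*exp(6) + 35 + 140*exp(3) + 28*exp(9))*exp(3)/128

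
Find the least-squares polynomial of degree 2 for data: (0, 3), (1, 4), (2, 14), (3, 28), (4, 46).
17/7 + (1/7)x + (19/7)x²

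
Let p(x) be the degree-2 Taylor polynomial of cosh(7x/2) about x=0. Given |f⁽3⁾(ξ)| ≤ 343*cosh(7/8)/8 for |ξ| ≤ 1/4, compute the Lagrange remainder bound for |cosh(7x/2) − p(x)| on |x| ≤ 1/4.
343*cosh(7/8)/3072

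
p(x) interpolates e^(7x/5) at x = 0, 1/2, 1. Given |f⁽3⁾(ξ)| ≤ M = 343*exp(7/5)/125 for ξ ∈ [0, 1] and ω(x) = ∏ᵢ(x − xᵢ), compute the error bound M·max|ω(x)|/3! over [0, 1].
343*sqrt(3)*exp(7/5)/27000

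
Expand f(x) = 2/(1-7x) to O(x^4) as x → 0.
2 + 14*x + 98*x**2 + 686*x**3 + O(x**4)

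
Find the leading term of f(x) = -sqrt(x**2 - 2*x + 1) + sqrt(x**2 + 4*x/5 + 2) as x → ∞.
7/5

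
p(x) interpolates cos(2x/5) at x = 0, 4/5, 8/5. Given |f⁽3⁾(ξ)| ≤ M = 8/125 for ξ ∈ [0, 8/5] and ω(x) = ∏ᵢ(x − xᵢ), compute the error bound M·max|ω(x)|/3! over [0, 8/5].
512*sqrt(3)/421875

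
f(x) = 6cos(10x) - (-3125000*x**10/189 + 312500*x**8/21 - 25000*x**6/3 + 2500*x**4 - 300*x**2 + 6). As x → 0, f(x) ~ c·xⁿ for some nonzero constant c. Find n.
12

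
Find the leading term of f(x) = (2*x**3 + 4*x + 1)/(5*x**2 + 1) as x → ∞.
2*x/5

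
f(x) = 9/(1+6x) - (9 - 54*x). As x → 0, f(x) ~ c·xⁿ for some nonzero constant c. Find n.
2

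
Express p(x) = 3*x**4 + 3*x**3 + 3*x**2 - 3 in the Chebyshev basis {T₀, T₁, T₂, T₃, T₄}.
(-3/8)T₀ + (9/4)T₁ + (3)T₂ + (3/4)T₃ + (3/8)T₄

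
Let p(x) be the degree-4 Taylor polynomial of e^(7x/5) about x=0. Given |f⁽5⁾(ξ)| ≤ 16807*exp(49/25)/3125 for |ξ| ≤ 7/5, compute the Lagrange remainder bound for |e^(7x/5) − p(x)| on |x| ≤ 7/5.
282475249*exp(49/25)/1171875000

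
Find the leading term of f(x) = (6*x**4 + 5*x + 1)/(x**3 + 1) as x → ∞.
6*x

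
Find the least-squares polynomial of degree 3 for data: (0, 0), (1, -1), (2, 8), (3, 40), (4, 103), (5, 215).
-5/42 + (-355/252)x + (-53/42)x² + (73/36)x³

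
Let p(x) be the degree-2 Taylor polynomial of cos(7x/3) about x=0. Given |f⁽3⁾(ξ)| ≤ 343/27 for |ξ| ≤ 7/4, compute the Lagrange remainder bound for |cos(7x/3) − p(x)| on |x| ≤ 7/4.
117649/10368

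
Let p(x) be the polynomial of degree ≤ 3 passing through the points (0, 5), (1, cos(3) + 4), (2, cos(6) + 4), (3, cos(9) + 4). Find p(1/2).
15*cos(3)/16 - 5*cos(6)/16 + cos(9)/16 + 69/16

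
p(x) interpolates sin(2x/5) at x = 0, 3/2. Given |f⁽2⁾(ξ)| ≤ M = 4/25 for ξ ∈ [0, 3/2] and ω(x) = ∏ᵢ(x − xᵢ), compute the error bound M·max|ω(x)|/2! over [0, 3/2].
9/200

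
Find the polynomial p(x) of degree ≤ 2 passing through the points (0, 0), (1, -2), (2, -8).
-2*x**2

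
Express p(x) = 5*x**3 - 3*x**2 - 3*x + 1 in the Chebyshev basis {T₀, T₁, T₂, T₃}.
(-1/2)T₀ + (3/4)T₁ + (-3/2)T₂ + (5/4)T₃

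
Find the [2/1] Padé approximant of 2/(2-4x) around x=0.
1/(1 - 2*x)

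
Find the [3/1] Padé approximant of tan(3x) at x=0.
9*x**3 + 3*x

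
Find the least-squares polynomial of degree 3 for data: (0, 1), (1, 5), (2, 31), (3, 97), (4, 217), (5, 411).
61/63 + (-275/189)x + (341/126)x² + (151/54)x³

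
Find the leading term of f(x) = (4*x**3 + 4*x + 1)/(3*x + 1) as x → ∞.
4*x**2/3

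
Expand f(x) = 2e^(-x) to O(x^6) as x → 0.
2 - 2*x + x**2 - x**3/3 + x**4/12 - x**5/60 + O(x**6)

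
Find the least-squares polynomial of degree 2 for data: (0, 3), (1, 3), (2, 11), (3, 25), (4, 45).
97/35 + (-89/35)x + (23/7)x²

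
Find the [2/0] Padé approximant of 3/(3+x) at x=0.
x**2/9 - x/3 + 1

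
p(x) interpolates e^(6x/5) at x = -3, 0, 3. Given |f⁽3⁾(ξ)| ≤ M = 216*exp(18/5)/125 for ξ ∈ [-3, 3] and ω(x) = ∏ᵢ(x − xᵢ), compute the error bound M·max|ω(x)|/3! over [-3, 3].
216*sqrt(3)*exp(18/5)/125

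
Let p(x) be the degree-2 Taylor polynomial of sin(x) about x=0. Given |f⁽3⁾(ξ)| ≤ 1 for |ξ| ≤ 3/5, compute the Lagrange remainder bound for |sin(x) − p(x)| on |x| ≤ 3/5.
9/250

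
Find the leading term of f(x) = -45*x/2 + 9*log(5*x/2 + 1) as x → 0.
-225*x**2/8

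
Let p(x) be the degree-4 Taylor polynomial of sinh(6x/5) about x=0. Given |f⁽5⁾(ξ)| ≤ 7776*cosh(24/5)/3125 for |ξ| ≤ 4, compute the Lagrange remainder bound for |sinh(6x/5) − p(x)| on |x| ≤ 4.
331776*cosh(24/5)/15625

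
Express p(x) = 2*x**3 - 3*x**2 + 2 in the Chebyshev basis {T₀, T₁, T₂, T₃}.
(1/2)T₀ + (3/2)T₁ + (-3/2)T₂ + (1/2)T₃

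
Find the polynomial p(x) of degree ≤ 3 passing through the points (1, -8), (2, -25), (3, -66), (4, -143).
-2*x**3 - 3*x - 3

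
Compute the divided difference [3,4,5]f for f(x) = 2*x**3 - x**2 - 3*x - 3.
23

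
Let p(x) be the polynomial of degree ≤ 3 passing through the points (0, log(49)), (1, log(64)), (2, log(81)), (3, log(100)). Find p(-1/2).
log(583443*35**(3/8)*6**(1/4)/81920)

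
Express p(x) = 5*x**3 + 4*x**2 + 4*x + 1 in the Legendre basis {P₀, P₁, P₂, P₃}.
(7/3)P₀ + (7)P₁ + (8/3)P₂ + (2)P₃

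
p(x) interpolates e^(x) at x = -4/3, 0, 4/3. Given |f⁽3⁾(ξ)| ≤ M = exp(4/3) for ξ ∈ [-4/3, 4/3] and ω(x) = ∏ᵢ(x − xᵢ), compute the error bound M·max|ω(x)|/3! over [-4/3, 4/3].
64*sqrt(3)*exp(4/3)/729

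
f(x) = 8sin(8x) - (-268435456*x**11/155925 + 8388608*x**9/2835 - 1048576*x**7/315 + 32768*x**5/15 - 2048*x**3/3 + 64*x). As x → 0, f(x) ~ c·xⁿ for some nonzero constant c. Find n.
13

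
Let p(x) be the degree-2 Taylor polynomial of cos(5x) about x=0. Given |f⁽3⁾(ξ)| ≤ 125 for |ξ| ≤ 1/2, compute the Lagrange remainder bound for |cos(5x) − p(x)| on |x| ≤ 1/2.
125/48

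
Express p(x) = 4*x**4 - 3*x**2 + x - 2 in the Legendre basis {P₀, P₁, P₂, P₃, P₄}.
(-11/5)P₀ + P₁ + (2/7)P₂ + (32/35)P₄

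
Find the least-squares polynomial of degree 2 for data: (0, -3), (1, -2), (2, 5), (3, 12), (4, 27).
-3 + (-3/5)x + (2)x²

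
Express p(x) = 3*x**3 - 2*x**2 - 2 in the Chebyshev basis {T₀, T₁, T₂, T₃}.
(-3)T₀ + (9/4)T₁ - T₂ + (3/4)T₃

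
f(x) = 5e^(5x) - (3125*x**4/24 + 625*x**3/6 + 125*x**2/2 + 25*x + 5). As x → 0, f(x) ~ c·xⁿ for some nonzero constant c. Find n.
5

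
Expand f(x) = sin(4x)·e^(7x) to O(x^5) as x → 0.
4*x + 28*x**2 + 262*x**3/3 + 154*x**4 + O(x**5)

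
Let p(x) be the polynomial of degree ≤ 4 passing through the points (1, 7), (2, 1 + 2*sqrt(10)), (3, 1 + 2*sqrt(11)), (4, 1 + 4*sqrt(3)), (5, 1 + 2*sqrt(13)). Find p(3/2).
-35*sqrt(11)/32 - 5*sqrt(13)/64 + 7*sqrt(3)/8 + 169/64 + 35*sqrt(10)/16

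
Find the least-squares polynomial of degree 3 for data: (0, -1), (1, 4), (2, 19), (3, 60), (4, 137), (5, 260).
-16/21 + (211/126)x + (8/21)x² + (35/18)x³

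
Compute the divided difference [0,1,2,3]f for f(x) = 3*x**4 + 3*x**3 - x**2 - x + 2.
21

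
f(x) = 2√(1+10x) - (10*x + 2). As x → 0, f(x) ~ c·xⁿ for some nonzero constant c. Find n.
2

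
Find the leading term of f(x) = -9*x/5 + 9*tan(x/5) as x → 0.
3*x**3/125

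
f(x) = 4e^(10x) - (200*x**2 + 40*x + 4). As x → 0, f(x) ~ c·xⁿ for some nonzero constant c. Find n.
3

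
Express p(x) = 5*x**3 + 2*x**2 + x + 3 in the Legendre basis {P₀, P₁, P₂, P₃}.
(11/3)P₀ + (4)P₁ + (4/3)P₂ + (2)P₃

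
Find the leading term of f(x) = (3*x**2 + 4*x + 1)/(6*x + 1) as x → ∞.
x/2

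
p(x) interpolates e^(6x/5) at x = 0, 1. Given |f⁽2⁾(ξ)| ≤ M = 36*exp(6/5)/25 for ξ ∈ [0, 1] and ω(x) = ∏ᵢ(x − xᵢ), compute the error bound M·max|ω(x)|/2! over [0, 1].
9*exp(6/5)/50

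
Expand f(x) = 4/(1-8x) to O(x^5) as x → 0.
4 + 32*x + 256*x**2 + 2048*x**3 + 16384*x**4 + O(x**5)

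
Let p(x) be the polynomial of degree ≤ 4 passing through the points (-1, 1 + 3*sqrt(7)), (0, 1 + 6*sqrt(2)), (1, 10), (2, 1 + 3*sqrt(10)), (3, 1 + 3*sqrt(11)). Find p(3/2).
-15*sqrt(2)/16 - 15*sqrt(11)/128 + 9*sqrt(7)/128 + 45*sqrt(10)/32 + 469/64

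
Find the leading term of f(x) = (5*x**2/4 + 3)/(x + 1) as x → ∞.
5*x/4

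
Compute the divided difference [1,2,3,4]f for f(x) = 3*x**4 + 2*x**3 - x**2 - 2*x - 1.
32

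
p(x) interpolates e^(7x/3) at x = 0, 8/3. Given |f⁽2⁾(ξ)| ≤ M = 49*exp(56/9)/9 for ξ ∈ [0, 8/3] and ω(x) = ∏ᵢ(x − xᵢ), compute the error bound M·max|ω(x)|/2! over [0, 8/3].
392*exp(56/9)/81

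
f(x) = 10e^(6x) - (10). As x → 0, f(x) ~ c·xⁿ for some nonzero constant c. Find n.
1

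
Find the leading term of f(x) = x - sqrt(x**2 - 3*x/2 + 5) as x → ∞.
3/4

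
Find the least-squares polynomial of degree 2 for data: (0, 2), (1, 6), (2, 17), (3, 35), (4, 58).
64/35 + (87/70)x + (45/14)x²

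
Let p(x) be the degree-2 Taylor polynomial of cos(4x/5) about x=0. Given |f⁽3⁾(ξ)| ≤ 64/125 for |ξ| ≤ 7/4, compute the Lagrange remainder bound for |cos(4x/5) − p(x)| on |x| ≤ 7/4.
343/750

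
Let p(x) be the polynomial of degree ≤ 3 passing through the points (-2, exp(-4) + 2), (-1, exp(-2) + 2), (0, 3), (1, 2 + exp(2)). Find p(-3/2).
(5 + 15*exp(2) + (exp(2) + 27)*exp(4))*exp(-4)/16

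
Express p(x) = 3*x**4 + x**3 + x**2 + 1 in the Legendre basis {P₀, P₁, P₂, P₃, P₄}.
(29/15)P₀ + (3/5)P₁ + (50/21)P₂ + (2/5)P₃ + (24/35)P₄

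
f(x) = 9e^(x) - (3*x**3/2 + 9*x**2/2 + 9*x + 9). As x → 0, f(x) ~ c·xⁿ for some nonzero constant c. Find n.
4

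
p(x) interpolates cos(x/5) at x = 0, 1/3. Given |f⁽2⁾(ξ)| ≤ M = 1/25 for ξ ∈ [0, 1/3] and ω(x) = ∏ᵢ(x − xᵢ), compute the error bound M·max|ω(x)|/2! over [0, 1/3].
1/1800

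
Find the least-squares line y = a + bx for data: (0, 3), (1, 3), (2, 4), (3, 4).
a = 29/10, b = 2/5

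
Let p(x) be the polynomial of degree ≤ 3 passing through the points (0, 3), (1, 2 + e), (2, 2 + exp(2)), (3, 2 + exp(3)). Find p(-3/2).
-35*exp(3)/16 - 189*e/16 + 137/16 + 135*exp(2)/16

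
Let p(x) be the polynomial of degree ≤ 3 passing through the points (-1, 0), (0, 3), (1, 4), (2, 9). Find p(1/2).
27/8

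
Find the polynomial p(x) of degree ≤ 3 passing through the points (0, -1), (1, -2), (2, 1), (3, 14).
x**3 - x**2 - x - 1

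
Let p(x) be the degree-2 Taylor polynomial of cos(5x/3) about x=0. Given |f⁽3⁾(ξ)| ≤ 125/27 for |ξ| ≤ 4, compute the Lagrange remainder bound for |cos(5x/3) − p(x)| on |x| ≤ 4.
4000/81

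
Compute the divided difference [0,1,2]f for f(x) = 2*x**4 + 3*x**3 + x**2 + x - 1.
24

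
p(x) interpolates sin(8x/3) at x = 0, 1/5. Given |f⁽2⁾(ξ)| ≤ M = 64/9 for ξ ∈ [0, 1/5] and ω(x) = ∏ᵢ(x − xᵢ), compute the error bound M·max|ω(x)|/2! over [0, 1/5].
8/225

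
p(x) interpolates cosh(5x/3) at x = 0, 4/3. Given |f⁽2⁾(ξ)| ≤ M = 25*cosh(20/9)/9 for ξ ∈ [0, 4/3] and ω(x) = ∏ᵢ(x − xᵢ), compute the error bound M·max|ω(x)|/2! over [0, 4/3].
50*cosh(20/9)/81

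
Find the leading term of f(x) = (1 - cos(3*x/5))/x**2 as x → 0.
9/50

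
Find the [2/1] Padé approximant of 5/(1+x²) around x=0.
5 - 5*x**2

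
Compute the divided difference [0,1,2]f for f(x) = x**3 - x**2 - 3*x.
2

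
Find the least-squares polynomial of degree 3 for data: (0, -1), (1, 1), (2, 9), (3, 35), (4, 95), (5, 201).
-65/63 + (778/189)x + (-38/9)x² + (62/27)x³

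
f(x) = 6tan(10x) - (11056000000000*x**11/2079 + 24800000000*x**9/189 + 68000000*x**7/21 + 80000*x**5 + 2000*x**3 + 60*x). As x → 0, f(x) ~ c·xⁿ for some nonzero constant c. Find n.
13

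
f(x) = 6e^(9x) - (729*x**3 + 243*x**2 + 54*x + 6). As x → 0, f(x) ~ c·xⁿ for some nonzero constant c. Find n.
4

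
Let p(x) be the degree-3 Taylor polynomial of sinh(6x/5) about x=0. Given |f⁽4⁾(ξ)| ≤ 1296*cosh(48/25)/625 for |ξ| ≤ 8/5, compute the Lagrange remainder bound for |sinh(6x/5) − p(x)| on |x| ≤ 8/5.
221184*cosh(48/25)/390625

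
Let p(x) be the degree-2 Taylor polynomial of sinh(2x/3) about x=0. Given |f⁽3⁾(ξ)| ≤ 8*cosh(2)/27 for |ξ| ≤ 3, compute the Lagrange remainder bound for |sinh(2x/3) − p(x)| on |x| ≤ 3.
4*cosh(2)/3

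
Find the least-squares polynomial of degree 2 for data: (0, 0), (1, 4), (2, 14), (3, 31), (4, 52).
-1/7 + (97/70)x + (41/14)x²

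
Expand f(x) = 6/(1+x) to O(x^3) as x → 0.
6 - 6*x + 6*x**2 + O(x**3)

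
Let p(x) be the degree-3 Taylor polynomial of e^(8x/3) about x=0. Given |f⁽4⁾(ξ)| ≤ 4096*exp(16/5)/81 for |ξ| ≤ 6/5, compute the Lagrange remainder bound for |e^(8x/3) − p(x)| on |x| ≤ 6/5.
8192*exp(16/5)/1875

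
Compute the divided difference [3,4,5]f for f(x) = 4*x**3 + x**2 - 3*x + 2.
49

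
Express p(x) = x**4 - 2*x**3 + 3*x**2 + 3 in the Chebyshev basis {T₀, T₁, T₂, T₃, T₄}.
(39/8)T₀ + (-3/2)T₁ + (2)T₂ + (-1/2)T₃ + (1/8)T₄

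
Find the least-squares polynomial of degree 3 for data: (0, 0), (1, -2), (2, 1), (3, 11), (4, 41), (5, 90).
1/126 + (-1327/756)x + (-137/126)x² + (109/108)x³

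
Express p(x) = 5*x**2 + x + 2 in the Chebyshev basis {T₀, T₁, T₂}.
(9/2)T₀ + T₁ + (5/2)T₂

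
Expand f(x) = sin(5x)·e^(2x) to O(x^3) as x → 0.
5*x + 10*x**2 + O(x**3)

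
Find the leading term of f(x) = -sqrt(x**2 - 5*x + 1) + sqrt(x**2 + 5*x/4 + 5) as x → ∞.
25/8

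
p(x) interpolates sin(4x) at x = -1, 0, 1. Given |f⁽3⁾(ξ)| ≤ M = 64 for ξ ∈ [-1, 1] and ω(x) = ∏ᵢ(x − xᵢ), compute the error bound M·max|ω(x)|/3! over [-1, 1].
64*sqrt(3)/27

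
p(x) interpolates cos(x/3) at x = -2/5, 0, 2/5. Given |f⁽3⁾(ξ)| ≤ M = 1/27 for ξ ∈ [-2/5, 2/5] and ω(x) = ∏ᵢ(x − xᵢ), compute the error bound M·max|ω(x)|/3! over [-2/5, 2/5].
8*sqrt(3)/91125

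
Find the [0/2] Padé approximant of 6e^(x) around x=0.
6/(x**2/2 - x + 1)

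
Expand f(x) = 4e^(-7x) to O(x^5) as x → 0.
4 - 28*x + 98*x**2 - 686*x**3/3 + 2401*x**4/6 + O(x**5)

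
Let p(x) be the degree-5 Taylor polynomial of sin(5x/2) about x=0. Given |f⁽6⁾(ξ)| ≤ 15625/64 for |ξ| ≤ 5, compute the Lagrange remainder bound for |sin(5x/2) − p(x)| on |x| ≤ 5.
48828125/9216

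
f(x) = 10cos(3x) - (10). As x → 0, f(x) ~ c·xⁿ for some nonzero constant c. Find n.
2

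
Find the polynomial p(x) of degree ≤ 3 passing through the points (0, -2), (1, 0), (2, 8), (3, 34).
2*x**3 - 3*x**2 + 3*x - 2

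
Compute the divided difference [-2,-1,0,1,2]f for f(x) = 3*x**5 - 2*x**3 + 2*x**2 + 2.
0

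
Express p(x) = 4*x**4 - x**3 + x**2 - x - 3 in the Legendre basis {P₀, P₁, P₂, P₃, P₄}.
(-28/15)P₀ + (-8/5)P₁ + (62/21)P₂ + (-2/5)P₃ + (32/35)P₄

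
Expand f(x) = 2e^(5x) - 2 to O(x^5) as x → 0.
10*x + 25*x**2 + 125*x**3/3 + 625*x**4/12 + O(x**5)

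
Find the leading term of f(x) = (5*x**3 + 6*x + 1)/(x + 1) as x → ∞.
5*x**2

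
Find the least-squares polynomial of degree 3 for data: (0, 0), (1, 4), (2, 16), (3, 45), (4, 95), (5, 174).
1/14 + (107/84)x + (9/7)x² + (13/12)x³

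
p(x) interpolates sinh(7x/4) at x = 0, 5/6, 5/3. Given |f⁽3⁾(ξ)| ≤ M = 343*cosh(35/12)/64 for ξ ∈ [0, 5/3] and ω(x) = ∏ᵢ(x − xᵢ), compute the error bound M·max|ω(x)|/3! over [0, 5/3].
42875*sqrt(3)*cosh(35/12)/373248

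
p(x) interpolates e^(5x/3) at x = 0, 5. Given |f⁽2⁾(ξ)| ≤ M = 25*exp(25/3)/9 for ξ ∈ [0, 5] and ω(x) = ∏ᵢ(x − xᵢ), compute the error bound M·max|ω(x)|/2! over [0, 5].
625*exp(25/3)/72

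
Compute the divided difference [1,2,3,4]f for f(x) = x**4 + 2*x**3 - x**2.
12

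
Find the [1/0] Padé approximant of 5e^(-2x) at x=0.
5 - 10*x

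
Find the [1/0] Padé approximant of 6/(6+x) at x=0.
1 - x/6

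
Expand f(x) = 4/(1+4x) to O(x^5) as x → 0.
4 - 16*x + 64*x**2 - 256*x**3 + 1024*x**4 + O(x**5)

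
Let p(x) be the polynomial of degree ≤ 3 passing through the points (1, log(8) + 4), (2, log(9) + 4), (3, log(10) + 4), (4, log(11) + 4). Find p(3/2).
log(3*11**(1/16)*2**(5/8)*3**(7/8)*5**(11/16)/5) + 4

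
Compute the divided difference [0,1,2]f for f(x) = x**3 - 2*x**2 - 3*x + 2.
1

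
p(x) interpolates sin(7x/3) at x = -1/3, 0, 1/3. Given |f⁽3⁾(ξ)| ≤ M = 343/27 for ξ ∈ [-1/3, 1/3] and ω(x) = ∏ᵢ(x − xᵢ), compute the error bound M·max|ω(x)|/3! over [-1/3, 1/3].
343*sqrt(3)/19683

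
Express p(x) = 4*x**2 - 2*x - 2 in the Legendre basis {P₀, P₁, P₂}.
(-2/3)P₀ + (-2)P₁ + (8/3)P₂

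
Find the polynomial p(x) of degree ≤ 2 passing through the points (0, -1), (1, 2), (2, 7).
x**2 + 2*x - 1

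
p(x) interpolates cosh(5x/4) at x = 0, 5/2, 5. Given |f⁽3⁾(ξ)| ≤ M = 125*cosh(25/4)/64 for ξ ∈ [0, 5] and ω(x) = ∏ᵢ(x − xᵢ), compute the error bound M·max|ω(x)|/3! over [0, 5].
15625*sqrt(3)*cosh(25/4)/13824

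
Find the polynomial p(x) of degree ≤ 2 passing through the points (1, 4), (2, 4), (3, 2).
-x**2 + 3*x + 2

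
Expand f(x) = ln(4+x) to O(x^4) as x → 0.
log(4) + x/4 - x**2/32 + x**3/192 + O(x**4)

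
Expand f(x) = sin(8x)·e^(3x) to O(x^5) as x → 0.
8*x + 24*x**2 - 148*x**3/3 - 220*x**4 + O(x**5)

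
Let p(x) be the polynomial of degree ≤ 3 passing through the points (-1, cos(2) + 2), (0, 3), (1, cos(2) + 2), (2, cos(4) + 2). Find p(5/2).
35*cos(4)/16 - 5*cos(2)/2 + 53/16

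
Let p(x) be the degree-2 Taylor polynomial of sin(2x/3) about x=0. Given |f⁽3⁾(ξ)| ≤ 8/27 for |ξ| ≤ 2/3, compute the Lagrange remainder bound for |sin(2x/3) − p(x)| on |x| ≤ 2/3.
32/2187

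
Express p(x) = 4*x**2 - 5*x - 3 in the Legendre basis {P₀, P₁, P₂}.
(-5/3)P₀ + (-5)P₁ + (8/3)P₂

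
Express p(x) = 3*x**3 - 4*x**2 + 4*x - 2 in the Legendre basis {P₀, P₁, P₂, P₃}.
(-10/3)P₀ + (29/5)P₁ + (-8/3)P₂ + (6/5)P₃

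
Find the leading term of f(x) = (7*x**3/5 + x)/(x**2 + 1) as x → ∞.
7*x/5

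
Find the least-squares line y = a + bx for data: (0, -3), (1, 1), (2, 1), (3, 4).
a = -12/5, b = 21/10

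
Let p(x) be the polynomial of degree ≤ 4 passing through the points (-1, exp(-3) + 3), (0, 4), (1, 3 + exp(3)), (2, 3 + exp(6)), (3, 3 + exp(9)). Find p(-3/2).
(315 + (-180*exp(6) - 36 + 378*exp(3) + 35*exp(9))*exp(3))*exp(-3)/128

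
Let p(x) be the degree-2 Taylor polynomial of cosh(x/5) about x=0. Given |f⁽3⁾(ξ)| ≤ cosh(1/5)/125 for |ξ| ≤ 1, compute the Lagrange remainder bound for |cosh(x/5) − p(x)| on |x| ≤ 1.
cosh(1/5)/750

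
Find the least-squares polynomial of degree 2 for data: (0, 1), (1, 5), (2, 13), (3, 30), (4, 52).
43/35 + (-11/70)x + (45/14)x²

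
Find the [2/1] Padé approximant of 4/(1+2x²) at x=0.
4 - 8*x**2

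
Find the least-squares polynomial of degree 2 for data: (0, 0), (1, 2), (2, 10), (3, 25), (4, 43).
-8/35 + (-17/70)x + (39/14)x²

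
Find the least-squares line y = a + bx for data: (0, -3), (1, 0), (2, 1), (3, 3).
a = -13/5, b = 19/10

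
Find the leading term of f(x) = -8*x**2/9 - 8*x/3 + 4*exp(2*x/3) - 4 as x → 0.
16*x**3/81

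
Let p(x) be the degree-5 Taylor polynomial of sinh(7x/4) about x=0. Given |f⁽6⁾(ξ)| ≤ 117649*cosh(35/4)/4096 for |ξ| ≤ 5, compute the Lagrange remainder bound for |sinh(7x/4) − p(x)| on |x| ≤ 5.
367653125*cosh(35/4)/589824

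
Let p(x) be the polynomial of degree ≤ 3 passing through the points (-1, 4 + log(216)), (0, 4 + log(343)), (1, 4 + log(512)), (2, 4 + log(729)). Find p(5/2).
4 + log(182284263*2**(3/8)*3**(3/16)*7**(15/16)/2097152)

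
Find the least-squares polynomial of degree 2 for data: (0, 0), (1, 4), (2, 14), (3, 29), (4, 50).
-1/35 + (19/14)x + (39/14)x²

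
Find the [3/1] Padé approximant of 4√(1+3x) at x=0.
(-27*x**3/16 + 27*x**2/4 + 27*x/2 + 4)/(15*x/8 + 1)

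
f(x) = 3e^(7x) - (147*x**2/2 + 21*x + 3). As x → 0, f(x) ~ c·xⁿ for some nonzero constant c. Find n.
3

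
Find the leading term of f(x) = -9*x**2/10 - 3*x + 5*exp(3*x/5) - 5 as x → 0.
9*x**3/50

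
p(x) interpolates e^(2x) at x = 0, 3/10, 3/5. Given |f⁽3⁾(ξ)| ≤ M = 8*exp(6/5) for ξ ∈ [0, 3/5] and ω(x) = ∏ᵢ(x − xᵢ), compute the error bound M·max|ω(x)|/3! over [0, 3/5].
sqrt(3)*exp(6/5)/125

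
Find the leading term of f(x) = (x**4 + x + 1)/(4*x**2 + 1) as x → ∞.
x**2/4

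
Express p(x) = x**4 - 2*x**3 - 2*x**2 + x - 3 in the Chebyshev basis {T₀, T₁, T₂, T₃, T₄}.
(-29/8)T₀ + (-1/2)T₁ + (-1/2)T₂ + (-1/2)T₃ + (1/8)T₄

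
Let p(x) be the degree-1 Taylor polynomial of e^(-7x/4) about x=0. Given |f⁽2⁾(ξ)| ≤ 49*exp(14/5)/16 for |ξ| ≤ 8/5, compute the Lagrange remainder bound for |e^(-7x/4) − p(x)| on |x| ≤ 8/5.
98*exp(14/5)/25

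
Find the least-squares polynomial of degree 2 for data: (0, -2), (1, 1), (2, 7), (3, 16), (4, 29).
-67/35 + (79/70)x + (23/14)x²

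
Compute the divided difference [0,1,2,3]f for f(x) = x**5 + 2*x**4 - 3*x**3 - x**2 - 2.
34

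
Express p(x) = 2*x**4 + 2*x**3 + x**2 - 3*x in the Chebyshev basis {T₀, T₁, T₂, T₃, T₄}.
(5/4)T₀ + (-3/2)T₁ + (3/2)T₂ + (1/2)T₃ + (1/4)T₄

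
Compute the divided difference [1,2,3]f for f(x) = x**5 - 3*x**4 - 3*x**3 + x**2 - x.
-2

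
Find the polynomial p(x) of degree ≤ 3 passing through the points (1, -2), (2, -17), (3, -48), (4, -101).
-x**3 - 2*x**2 - 2*x + 3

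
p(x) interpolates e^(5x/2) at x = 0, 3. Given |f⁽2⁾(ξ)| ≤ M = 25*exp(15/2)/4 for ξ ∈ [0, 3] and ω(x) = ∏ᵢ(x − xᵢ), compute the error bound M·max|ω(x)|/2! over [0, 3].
225*exp(15/2)/32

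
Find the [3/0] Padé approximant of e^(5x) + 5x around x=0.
125*x**3/6 + 25*x**2/2 + 10*x + 1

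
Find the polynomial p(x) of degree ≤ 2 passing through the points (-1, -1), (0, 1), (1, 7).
2*x**2 + 4*x + 1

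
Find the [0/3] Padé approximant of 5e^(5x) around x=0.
5/(-125*x**3/6 + 25*x**2/2 - 5*x + 1)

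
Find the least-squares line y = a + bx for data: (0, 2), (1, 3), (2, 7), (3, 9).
a = 3/2, b = 5/2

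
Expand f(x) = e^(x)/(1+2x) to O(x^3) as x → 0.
1 - x + 5*x**2/2 + O(x**3)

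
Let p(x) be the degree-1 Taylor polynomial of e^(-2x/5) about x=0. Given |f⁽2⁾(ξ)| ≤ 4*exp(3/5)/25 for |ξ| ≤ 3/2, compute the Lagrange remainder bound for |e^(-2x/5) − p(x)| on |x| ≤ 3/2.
9*exp(3/5)/50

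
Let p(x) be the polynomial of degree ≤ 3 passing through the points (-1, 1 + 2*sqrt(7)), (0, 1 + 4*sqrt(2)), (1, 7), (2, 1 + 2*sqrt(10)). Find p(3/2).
-5*sqrt(2)/4 + sqrt(7)/8 + 5*sqrt(10)/8 + 53/8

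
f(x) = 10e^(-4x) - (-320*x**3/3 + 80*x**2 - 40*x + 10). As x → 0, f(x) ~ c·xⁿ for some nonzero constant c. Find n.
4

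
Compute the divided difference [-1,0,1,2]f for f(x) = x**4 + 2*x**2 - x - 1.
2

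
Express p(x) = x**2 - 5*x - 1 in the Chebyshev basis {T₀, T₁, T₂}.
(-1/2)T₀ + (-5)T₁ + (1/2)T₂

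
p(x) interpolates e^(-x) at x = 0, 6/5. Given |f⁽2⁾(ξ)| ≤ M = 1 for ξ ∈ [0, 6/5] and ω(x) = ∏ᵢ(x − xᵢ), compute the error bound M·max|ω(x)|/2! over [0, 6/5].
9/50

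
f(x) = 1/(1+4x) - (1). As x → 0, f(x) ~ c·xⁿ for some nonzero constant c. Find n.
1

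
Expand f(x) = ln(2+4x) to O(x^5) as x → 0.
log(2) + 2*x - 2*x**2 + 8*x**3/3 - 4*x**4 + O(x**5)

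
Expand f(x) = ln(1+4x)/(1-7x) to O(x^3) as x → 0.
4*x + 20*x**2 + O(x**3)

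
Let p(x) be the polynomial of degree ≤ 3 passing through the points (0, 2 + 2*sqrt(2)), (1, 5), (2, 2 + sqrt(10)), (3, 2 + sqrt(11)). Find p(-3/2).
-535/16 - 35*sqrt(11)/16 + 105*sqrt(2)/8 + 135*sqrt(10)/16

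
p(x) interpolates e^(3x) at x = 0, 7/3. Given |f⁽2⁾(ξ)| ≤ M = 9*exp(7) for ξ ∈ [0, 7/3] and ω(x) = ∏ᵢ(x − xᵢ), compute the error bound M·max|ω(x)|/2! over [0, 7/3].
49*exp(7)/8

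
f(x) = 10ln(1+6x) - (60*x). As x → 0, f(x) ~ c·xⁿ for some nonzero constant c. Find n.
2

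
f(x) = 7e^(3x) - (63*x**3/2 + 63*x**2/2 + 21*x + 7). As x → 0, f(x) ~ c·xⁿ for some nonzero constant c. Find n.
4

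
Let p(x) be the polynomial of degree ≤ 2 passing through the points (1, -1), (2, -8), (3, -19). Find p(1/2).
1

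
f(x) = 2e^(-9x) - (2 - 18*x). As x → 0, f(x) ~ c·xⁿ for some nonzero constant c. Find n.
2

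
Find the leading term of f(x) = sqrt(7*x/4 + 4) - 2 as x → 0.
7*x/16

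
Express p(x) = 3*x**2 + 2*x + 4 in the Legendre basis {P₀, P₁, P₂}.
(5)P₀ + (2)P₁ + (2)P₂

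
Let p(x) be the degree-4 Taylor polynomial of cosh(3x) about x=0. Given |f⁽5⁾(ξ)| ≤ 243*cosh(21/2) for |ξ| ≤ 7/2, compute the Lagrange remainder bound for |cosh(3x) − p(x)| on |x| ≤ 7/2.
1361367*cosh(21/2)/1280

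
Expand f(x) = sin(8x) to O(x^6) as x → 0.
8*x - 256*x**3/3 + 4096*x**5/15 + O(x**6)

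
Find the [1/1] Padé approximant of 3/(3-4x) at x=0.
1/(1 - 4*x/3)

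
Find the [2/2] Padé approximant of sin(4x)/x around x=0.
(4 - 112*x**2/15)/(4*x**2/5 + 1)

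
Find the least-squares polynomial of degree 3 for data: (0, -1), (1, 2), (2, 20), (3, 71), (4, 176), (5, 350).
-13/14 + (113/84)x + (-23/14)x² + (37/12)x³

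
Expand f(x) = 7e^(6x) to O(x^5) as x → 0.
7 + 42*x + 126*x**2 + 252*x**3 + 378*x**4 + O(x**5)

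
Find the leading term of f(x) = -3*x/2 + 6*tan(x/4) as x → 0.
x**3/32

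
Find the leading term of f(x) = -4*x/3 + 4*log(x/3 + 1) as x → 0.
-2*x**2/9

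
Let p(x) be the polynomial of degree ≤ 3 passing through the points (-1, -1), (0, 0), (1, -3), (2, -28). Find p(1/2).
1/8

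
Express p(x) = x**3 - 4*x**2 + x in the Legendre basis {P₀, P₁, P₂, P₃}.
(-4/3)P₀ + (8/5)P₁ + (-8/3)P₂ + (2/5)P₃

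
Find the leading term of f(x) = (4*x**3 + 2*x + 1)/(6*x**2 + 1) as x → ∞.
2*x/3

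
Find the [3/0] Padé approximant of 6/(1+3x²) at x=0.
6 - 18*x**2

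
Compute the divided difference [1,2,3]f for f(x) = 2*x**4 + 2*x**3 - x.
62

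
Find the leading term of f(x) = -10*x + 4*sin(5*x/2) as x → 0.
-125*x**3/12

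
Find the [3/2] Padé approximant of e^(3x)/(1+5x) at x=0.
(7767*x**3/6310 + 29097*x**2/12620 + 7164*x/3155 + 1)/(-46101*x**2/12620 + 13474*x/3155 + 1)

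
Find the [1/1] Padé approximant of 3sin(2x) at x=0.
6*x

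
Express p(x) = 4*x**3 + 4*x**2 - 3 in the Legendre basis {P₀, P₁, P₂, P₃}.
(-5/3)P₀ + (12/5)P₁ + (8/3)P₂ + (8/5)P₃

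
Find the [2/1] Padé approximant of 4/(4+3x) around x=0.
1/(3*x/4 + 1)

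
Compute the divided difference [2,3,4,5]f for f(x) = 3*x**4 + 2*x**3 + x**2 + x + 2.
44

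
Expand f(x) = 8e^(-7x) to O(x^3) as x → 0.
8 - 56*x + 196*x**2 + O(x**3)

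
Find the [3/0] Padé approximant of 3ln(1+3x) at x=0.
9*x*(6*x**2 - 3*x + 2)/2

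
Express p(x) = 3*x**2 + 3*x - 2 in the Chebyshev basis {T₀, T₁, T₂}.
(-1/2)T₀ + (3)T₁ + (3/2)T₂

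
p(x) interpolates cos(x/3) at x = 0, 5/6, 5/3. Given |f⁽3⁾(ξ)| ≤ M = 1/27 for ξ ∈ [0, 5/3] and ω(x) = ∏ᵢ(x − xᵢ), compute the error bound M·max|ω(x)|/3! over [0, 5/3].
125*sqrt(3)/157464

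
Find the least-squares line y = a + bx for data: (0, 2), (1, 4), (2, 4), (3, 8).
a = 9/5, b = 9/5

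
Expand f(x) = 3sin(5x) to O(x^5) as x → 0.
15*x - 125*x**3/2 + O(x**5)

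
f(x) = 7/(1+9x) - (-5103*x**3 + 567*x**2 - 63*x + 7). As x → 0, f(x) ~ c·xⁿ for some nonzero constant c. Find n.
4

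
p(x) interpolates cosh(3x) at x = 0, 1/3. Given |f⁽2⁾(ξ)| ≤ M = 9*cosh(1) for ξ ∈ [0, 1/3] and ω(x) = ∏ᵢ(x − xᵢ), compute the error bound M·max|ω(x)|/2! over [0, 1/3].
cosh(1)/8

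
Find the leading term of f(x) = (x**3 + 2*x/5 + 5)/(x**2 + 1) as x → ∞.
x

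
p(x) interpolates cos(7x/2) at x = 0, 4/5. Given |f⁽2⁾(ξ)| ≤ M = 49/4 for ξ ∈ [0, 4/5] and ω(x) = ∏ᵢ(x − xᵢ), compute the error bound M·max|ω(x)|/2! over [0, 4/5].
49/50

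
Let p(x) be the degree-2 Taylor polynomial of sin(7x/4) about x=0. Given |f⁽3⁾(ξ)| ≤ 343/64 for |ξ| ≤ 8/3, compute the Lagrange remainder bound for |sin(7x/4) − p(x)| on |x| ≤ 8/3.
1372/81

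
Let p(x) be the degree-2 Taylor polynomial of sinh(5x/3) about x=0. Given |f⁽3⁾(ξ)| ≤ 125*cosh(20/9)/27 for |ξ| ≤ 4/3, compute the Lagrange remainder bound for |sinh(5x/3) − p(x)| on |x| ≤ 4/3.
4000*cosh(20/9)/2187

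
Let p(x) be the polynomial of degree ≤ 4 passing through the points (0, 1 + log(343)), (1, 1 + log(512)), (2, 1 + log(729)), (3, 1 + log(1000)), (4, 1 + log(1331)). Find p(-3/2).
1 + log(2674547297698374264627183411732207537069567390474128814152676841976093056220135929130377352411751*11**(49/128)*3**(7/32)*5**(29/32)*7**(9/128)/251084069415467230553431576928306656644094217778561380515840000000000000000000000000000000000000)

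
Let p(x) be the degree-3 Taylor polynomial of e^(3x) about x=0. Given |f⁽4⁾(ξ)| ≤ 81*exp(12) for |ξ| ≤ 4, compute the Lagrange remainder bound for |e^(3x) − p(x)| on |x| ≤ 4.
864*exp(12)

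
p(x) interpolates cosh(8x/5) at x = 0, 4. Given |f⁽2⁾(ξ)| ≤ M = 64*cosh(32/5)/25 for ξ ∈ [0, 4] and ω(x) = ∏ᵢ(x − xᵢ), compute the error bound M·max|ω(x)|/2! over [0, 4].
128*cosh(32/5)/25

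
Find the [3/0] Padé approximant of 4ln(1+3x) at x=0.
6*x*(6*x**2 - 3*x + 2)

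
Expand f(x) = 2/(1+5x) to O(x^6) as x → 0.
2 - 10*x + 50*x**2 - 250*x**3 + 1250*x**4 - 6250*x**5 + O(x**6)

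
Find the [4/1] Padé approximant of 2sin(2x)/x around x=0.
8*x**4/15 - 8*x**2/3 + 4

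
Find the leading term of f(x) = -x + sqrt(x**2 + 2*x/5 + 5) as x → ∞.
1/5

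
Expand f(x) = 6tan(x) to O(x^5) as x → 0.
6*x + 2*x**3 + O(x**5)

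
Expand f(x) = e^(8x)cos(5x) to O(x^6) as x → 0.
1 + 8*x + 39*x**2/2 - 44*x**3/3 - 4879*x**4/24 - 8779*x**5/15 + O(x**6)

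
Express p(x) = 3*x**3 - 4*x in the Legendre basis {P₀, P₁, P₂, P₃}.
(-11/5)P₁ + (6/5)P₃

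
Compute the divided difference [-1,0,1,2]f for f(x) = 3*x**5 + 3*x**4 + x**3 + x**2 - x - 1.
22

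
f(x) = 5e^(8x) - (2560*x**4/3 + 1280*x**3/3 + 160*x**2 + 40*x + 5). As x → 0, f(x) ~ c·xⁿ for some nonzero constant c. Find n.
5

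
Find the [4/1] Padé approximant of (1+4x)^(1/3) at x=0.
(256*x**4/243 - 512*x**3/405 + 32*x**2/15 + 64*x/15 + 1)/(44*x/15 + 1)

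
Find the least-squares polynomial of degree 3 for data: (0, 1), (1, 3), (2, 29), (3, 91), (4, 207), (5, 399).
40/63 + (-55/54)x + (100/63)x² + (157/54)x³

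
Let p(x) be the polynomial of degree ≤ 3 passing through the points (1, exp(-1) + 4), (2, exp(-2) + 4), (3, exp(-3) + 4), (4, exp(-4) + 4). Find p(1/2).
(-35*exp(2) - 5 + 21*e + 35*exp(3) + 64*exp(4))*exp(-4)/16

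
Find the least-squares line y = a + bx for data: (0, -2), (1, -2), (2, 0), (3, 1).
a = -12/5, b = 11/10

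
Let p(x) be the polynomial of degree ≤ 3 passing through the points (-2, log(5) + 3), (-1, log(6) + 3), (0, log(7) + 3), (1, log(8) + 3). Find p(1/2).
log(2**(5/8)*3**(11/16)*5**(1/16)*7**(15/16)/3) + 3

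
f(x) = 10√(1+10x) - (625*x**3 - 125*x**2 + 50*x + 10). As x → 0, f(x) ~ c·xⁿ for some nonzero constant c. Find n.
4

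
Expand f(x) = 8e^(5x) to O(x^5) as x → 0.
8 + 40*x + 100*x**2 + 500*x**3/3 + 625*x**4/3 + O(x**5)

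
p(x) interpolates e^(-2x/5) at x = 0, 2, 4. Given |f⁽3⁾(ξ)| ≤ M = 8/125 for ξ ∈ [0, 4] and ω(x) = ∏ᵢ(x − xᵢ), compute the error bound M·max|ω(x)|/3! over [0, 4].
64*sqrt(3)/3375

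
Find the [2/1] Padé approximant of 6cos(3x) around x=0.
6 - 27*x**2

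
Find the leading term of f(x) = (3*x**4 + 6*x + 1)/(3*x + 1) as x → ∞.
x**3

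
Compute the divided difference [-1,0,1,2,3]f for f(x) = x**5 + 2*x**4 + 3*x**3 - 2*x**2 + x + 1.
7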